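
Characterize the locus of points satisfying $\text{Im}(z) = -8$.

Im(z) = y where z = x + yi; the equation y = -8 is satisfied by all points with that y-coordinate
Locus: Horizontal line y = -8


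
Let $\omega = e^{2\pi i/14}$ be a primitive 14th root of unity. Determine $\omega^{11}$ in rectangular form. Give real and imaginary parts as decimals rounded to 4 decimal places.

ω^11 = e^(2πi·11/14) = e^(i·11π/7)
= cos(11π/7) + i sin(11π/7)
= 0.2225 - 0.9749i


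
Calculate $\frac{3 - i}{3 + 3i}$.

Multiply numerator and denominator by conjugate (3 - 3i):
= (3 - i)(3 - 3i) / (3^2 + 3^2)
= (6 - 12i) / 18
Divide through by 6: (1 - 2i) / 3
= 1/3 - (2/3)i


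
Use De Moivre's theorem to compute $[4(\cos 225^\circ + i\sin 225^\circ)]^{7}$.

By De Moivre: z^n = r^n(cos(nθ) + i sin(nθ))
= 4^7(cos(7*225°) + i sin(7*225°))
= 16384(cos 135° + i sin 135°)
= -8192*sqrt(2) + 8192*sqrt(2)i


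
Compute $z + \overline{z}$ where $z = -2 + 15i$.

z + conjugate(z) = (a + bi) + (a - bi) = 2a
= 2 * (-2) = -4


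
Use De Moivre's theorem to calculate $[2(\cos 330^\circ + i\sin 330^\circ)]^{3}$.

By De Moivre: z^n = r^n(cos(nθ) + i sin(nθ))
= 2^3(cos(3*330°) + i sin(3*330°))
= 8(cos 270° + i sin 270°)
= -8i


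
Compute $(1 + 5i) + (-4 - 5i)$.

(1 + (-4)) + (5 + (-5))i = -3


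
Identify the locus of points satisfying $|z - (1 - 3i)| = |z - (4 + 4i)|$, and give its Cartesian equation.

|z - z1| = |z - z2| means z is equidistant from z1 and z2,
i.e. the perpendicular bisector of the segment from (1, -3) to (4, 4) (midpoint (5/2, 1/2)).
With z = x + yi, square both sides:
(x - 1)^2 + (y - (-3))^2 = (x - 4)^2 + (y - 4)^2
The x^2 and y^2 terms cancel: 6x + 14y = 32 - 10 = 22
Simplify: 3x + 7y = 11
Locus: Perpendicular bisector of the segment from (1, -3) to (4, 4): the line 3x + 7y = 11


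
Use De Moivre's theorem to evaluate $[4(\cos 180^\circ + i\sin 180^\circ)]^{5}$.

By De Moivre: z^n = r^n(cos(nθ) + i sin(nθ))
= 4^5(cos(5*180°) + i sin(5*180°))
= 1024(cos 180° + i sin 180°)
= -1024


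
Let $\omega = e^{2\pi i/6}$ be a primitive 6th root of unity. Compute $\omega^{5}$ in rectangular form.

ω^5 = e^(2πi·5/6) = e^(i·5π/3)
= cos(5π/3) + i sin(5π/3)
= 1/2 - (sqrt(3)/2)i


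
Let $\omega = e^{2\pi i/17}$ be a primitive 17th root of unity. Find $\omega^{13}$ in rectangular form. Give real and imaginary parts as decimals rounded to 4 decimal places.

ω^13 = e^(2πi·13/17) = e^(i·26π/17)
= cos(26π/17) + i sin(26π/17)
= 0.0923 - 0.9957i


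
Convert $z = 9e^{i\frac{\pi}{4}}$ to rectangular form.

a = r cos θ = 9 * sqrt(2)/2 = 9*sqrt(2)/2
b = r sin θ = 9 * sqrt(2)/2 = 9*sqrt(2)/2
z = 9*sqrt(2)/2 + (9*sqrt(2)/2)i


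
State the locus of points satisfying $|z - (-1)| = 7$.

|z - z0| = r describes a circle centered at z0 with radius r
Here z0 = -1 and r = 7
Locus: Circle centered at (-1, 0) with radius 7


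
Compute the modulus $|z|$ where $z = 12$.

|z| = sqrt(a^2 + b^2) = sqrt(12^2 + 0^2) = sqrt(144) = 12


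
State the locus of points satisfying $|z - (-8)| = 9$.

|z - z0| = r describes a circle centered at z0 with radius r
Here z0 = -8 and r = 9
Locus: Circle centered at (-8, 0) with radius 9


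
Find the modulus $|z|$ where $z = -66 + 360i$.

|z| = sqrt(a^2 + b^2) = sqrt((-66)^2 + 360^2) = sqrt(133956) = 366


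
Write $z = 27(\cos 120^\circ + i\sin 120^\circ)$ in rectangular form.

a = r cos θ = 27 * -1/2 = -27/2
b = r sin θ = 27 * sqrt(3)/2 = 27*sqrt(3)/2
z = -27/2 + (27*sqrt(3)/2)i


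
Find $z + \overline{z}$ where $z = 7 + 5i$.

z + conjugate(z) = (a + bi) + (a - bi) = 2a
= 2 * 7 = 14


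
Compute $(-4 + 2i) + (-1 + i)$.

(-4 + (-1)) + (2 + 1)i = -5 + 3i


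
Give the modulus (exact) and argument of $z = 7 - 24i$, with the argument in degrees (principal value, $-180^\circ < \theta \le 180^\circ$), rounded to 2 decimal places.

|z| = sqrt(7^2 + (-24)^2) = 25
arg(z) = arctan(b/a) = arctan(-24/7) (quadrant-adjusted) = -73.74°


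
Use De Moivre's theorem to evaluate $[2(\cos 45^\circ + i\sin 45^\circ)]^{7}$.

By De Moivre: z^n = r^n(cos(nθ) + i sin(nθ))
= 2^7(cos(7*45°) + i sin(7*45°))
= 128(cos 315° + i sin 315°)
= 64*sqrt(2) - 64*sqrt(2)i


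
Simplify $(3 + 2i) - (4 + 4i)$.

(3 - 4) + (2 - 4)i = -1 - 2i


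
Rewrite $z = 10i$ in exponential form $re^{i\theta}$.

r = |z| = sqrt((0)^2 + (10)^2) = sqrt(0 + 100) = sqrt(100) = 10
a = 0 and b > 0, so z lies on the positive imaginary axis: θ = 90° = π/2
z = 10e^(i*π/2)


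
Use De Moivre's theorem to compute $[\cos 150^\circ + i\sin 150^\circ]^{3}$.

By De Moivre: z^n = r^n(cos(nθ) + i sin(nθ))
= 1^3(cos(3*150°) + i sin(3*150°))
= 1(cos 90° + i sin 90°)
= i


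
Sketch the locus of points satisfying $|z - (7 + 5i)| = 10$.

|z - z0| = r describes a circle centered at z0 with radius r
Here z0 = 7 + 5i and r = 10
Locus: Circle centered at (7, 5) with radius 10


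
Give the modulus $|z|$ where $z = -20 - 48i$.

|z| = sqrt(a^2 + b^2) = sqrt((-20)^2 + (-48)^2) = sqrt(2704) = 52


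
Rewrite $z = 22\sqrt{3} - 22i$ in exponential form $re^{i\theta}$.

r = |z| = sqrt((22*sqrt(3))^2 + (-22)^2) = sqrt(1452 + 484) = sqrt(1936) = 44
θ = arctan(b/a) = arctan(-22/38.1051) (quadrant-adjusted) = -30° = -π/6
z = 44e^(-i*π/6)


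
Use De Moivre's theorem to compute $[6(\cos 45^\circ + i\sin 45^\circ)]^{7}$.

By De Moivre: z^n = r^n(cos(nθ) + i sin(nθ))
= 6^7(cos(7*45°) + i sin(7*45°))
= 279936(cos 315° + i sin 315°)
= 139968*sqrt(2) - 139968*sqrt(2)i


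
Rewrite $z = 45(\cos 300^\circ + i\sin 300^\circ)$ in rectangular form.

a = r cos θ = 45 * 1/2 = 45/2
b = r sin θ = 45 * -sqrt(3)/2 = -45*sqrt(3)/2
z = 45/2 - (45*sqrt(3)/2)i


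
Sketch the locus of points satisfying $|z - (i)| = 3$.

|z - z0| = r describes a circle centered at z0 with radius r
Here z0 = i and r = 3
Locus: Circle centered at (0, 1) with radius 3


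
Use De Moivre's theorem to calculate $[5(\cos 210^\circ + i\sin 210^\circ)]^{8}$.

By De Moivre: z^n = r^n(cos(nθ) + i sin(nθ))
= 5^8(cos(8*210°) + i sin(8*210°))
= 390625(cos 240° + i sin 240°)
= -390625/2 - (390625*sqrt(3)/2)i


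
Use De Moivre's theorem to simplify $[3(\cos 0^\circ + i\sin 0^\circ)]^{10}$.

By De Moivre: z^n = r^n(cos(nθ) + i sin(nθ))
= 3^10(cos(10*0°) + i sin(10*0°))
= 59049(cos 0° + i sin 0°)
= 59049


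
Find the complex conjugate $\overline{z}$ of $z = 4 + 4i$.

If z = a + bi, then conjugate(z) = a - bi
conjugate(4 + 4i) = 4 - 4i


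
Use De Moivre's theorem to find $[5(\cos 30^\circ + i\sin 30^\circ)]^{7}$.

By De Moivre: z^n = r^n(cos(nθ) + i sin(nθ))
= 5^7(cos(7*30°) + i sin(7*30°))
= 78125(cos 210° + i sin 210°)
= -78125*sqrt(3)/2 - (78125/2)i


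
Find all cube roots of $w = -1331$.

|w| = 1331, arg(w) = 180°
Root modulus = 1331^(1/3) = 11
Root arguments: θ_k = (180° + 360°k)/3 for k = 0, 1, ..., 2
Roots: 11/2 + (11*sqrt(3)/2)i, -11, 11/2 - (11*sqrt(3)/2)i


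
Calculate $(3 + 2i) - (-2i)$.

(3 - 0) + (2 - (-2))i = 3 + 4i


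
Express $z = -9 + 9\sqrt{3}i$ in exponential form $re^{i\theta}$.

r = |z| = sqrt((-9)^2 + (9*sqrt(3))^2) = sqrt(81 + 243) = sqrt(324) = 18
θ = arctan(b/a) = arctan(15.5885/-9) (quadrant-adjusted) = 120° = 2π/3
z = 18e^(i*2π/3)


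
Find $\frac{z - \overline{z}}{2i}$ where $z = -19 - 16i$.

z - conjugate(z) = 2bi
(z - conjugate(z))/(2i) = 2bi/(2i) = b = -16


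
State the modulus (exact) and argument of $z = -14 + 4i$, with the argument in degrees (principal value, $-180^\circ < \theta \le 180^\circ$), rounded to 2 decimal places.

|z| = sqrt((-14)^2 + 4^2) = sqrt(212)
arg(z) = arctan(b/a) = arctan(4/-14) (quadrant-adjusted) = 164.05°


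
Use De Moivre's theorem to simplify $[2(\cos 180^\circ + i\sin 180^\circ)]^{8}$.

By De Moivre: z^n = r^n(cos(nθ) + i sin(nθ))
= 2^8(cos(8*180°) + i sin(8*180°))
= 256(cos 0° + i sin 0°)
= 256


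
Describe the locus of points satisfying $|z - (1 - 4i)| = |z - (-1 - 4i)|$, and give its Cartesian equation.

|z - z1| = |z - z2| means z is equidistant from z1 and z2,
i.e. the perpendicular bisector of the segment from (1, -4) to (-1, -4) (midpoint (0, -4)).
With z = x + yi, square both sides:
(x - 1)^2 + (y - (-4))^2 = (x - (-1))^2 + (y - (-4))^2
The x^2 and y^2 terms cancel: -4x + 0y = 17 - 17 = 0
Simplify: x = 0
Locus: Perpendicular bisector of the segment from (1, -4) to (-1, -4): the line x = 0


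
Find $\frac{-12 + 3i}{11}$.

Divisor is real, so divide each part by 11:
= -12/11 + (3/11)i


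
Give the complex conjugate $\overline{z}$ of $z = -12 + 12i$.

If z = a + bi, then conjugate(z) = a - bi
conjugate(-12 + 12i) = -12 - 12i


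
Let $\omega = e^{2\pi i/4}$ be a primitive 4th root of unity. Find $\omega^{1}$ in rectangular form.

ω^1 = e^(2πi·1/4) = e^(i·1π/2)
= cos(1π/2) + i sin(1π/2)
= i


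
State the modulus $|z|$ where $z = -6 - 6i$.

|z| = sqrt(a^2 + b^2) = sqrt((-6)^2 + (-6)^2) = sqrt(72) = sqrt(72)


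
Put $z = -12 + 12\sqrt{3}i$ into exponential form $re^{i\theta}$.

r = |z| = sqrt((-12)^2 + (12*sqrt(3))^2) = sqrt(144 + 432) = sqrt(576) = 24
θ = arctan(b/a) = arctan(20.7846/-12) (quadrant-adjusted) = 120° = 2π/3
z = 24e^(i*2π/3)


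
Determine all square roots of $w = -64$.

|w| = 64, arg(w) = 180°
Root modulus = 64^(1/2) = 8
Root arguments: θ_k = (180° + 360°k)/2 for k = 0, 1, ..., 1
Roots: 8i, -8i


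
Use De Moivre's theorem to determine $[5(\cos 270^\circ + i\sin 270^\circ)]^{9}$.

By De Moivre: z^n = r^n(cos(nθ) + i sin(nθ))
= 5^9(cos(9*270°) + i sin(9*270°))
= 1953125(cos 270° + i sin 270°)
= -1953125i


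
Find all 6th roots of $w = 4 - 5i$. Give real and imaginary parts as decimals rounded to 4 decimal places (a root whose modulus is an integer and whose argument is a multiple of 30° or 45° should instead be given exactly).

|w| = sqrt(41) ≈ 6.403124, arg(w) ≈ 308.659808°
Root modulus = sqrt(41)^(1/6) ≈ 1.362695
Root arguments: θ_k = (arg(w) + 360°k)/6 for k = 0, 1, ..., 5
Compute each root as (root modulus)(cos θ_k + i sin θ_k) using full-precision intermediates, then round to 4 decimal places.
Roots: 0.8494 + 1.0656i, -0.4982 + 1.2684i, -1.3475 + 0.2028i, -0.8494 - 1.0656i, 0.4982 - 1.2684i, 1.3475 - 0.2028i


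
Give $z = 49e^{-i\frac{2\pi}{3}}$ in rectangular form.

a = r cos θ = 49 * -1/2 = -49/2
b = r sin θ = 49 * -sqrt(3)/2 = -49*sqrt(3)/2
z = -49/2 - (49*sqrt(3)/2)i


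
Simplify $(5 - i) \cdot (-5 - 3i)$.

(a1*a2 - b1*b2) + (a1*b2 + b1*a2)i
= (-25 - 3) + (-15 + 5)i
= -28 - 10i


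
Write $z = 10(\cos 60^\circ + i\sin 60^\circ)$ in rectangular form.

a = r cos θ = 10 * 1/2 = 5
b = r sin θ = 10 * sqrt(3)/2 = 5*sqrt(3)
z = 5 + 5*sqrt(3)i


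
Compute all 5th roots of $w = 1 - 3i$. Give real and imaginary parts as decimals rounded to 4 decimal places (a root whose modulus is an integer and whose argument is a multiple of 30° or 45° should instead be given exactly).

|w| = sqrt(10) ≈ 3.162278, arg(w) ≈ 288.434949°
Root modulus = sqrt(10)^(1/5) ≈ 1.258925
Root arguments: θ_k = (arg(w) + 360°k)/5 for k = 0, 1, ..., 4
Compute each root as (root modulus)(cos θ_k + i sin θ_k) using full-precision intermediates, then round to 4 decimal places.
Roots: 0.6730 + 1.0640i, -0.8039 + 0.9688i, -1.1698 - 0.4652i, 0.0810 - 1.2563i, 1.2198 - 0.3112i


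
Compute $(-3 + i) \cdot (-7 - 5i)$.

(a1*a2 - b1*b2) + (a1*b2 + b1*a2)i
= (21 - (-5)) + (15 + (-7))i
= 26 + 8i


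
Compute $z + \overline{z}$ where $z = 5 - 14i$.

z + conjugate(z) = (a + bi) + (a - bi) = 2a
= 2 * 5 = 10


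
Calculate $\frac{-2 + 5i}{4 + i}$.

Multiply numerator and denominator by conjugate (4 - i):
= (-2 + 5i)(4 - i) / (4^2 + 1^2)
= (-3 + 22i) / 17
= -3/17 + (22/17)i


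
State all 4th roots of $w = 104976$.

|w| = 104976, arg(w) = 0°
Root modulus = 104976^(1/4) = 18
Root arguments: θ_k = (0° + 360°k)/4 for k = 0, 1, ..., 3
Roots: 18, 18i, -18, -18i


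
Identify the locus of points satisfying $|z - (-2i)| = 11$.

|z - z0| = r describes a circle centered at z0 with radius r
Here z0 = -2i and r = 11
Locus: Circle centered at (0, -2) with radius 11


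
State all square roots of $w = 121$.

|w| = 121, arg(w) = 0°
Root modulus = 121^(1/2) = 11
Root arguments: θ_k = (0° + 360°k)/2 for k = 0, 1, ..., 1
Roots: 11, -11


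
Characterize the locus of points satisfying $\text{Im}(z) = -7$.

Im(z) = y where z = x + yi; the equation y = -7 is satisfied by all points with that y-coordinate
Locus: Horizontal line y = -7


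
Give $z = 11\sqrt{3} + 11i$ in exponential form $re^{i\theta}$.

r = |z| = sqrt((11*sqrt(3))^2 + (11)^2) = sqrt(363 + 121) = sqrt(484) = 22
θ = arctan(b/a) = arctan(11/19.0526) (quadrant-adjusted) = 30° = π/6
z = 22e^(i*π/6)


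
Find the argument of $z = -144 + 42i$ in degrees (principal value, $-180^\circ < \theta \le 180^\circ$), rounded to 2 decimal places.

θ = arctan(b/a) = arctan(42/-144) (quadrant-adjusted) = 163.74°


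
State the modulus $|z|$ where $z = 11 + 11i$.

|z| = sqrt(a^2 + b^2) = sqrt(11^2 + 11^2) = sqrt(242) = sqrt(242)


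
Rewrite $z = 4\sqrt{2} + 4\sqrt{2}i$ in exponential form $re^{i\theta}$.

r = |z| = sqrt((4*sqrt(2))^2 + (4*sqrt(2))^2) = sqrt(32 + 32) = sqrt(64) = 8
θ = arctan(b/a) = arctan(5.6569/5.6569) (quadrant-adjusted) = 45° = π/4
z = 8e^(i*π/4)


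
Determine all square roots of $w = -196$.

|w| = 196, arg(w) = 180°
Root modulus = 196^(1/2) = 14
Root arguments: θ_k = (180° + 360°k)/2 for k = 0, 1, ..., 1
Roots: 14i, -14i


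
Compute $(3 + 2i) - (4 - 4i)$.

(3 - 4) + (2 - (-4))i = -1 + 6i


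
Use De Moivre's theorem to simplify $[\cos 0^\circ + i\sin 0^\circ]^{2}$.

By De Moivre: z^n = r^n(cos(nθ) + i sin(nθ))
= 1^2(cos(2*0°) + i sin(2*0°))
= 1(cos 0° + i sin 0°)
= 1


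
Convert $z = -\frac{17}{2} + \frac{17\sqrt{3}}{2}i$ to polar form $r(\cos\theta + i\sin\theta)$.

r = |z| = sqrt(a^2 + b^2) = sqrt((-17/2)^2 + (17*sqrt(3)/2)^2) = sqrt(289/4 + 867/4) = sqrt(289) = 17
θ = arctan(b/a) = arctan(14.7224/-8.5) (quadrant-adjusted) = 120°
z = 17(cos 120° + i sin 120°)


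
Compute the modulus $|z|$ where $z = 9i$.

|z| = sqrt(a^2 + b^2) = sqrt(0^2 + 9^2) = sqrt(81) = 9


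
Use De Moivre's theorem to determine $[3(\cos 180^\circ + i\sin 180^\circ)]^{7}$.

By De Moivre: z^n = r^n(cos(nθ) + i sin(nθ))
= 3^7(cos(7*180°) + i sin(7*180°))
= 2187(cos 180° + i sin 180°)
= -2187


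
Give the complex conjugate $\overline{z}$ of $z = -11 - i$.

If z = a + bi, then conjugate(z) = a - bi
conjugate(-11 - i) = -11 + i


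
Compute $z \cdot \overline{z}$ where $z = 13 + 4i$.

z * conjugate(z) = |z|^2 = a^2 + b^2
= 13^2 + 4^2 = 185


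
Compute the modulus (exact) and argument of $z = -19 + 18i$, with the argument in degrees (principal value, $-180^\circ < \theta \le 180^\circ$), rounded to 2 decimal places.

|z| = sqrt((-19)^2 + 18^2) = sqrt(685)
arg(z) = arctan(b/a) = arctan(18/-19) (quadrant-adjusted) = 136.55°


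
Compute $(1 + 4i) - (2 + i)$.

(1 - 2) + (4 - 1)i = -1 + 3i


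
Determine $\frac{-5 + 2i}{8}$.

Divisor is real, so divide each part by 8:
= -5/8 + (1/4)i


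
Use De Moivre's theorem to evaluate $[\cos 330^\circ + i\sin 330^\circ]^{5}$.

By De Moivre: z^n = r^n(cos(nθ) + i sin(nθ))
= 1^5(cos(5*330°) + i sin(5*330°))
= 1(cos 210° + i sin 210°)
= -sqrt(3)/2 - (1/2)i


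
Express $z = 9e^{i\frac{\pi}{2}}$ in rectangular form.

a = r cos θ = 9 * 0 = 0
b = r sin θ = 9 * 1 = 9
z = 9i


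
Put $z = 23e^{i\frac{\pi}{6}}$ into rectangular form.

a = r cos θ = 23 * sqrt(3)/2 = 23*sqrt(3)/2
b = r sin θ = 23 * 1/2 = 23/2
z = 23*sqrt(3)/2 + (23/2)i


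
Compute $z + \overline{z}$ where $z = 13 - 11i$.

z + conjugate(z) = (a + bi) + (a - bi) = 2a
= 2 * 13 = 26


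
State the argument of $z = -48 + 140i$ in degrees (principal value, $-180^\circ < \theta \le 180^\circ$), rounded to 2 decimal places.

θ = arctan(b/a) = arctan(140/-48) (quadrant-adjusted) = 108.92°


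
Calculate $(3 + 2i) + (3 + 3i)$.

(3 + 3) + (2 + 3)i = 6 + 5i


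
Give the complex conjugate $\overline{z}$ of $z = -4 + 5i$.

If z = a + bi, then conjugate(z) = a - bi
conjugate(-4 + 5i) = -4 - 5i


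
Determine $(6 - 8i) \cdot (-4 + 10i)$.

(a1*a2 - b1*b2) + (a1*b2 + b1*a2)i
= (-24 - (-80)) + (60 + 32)i
= 56 + 92i


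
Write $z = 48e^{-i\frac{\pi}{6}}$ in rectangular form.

a = r cos θ = 48 * sqrt(3)/2 = 24*sqrt(3)
b = r sin θ = 48 * -1/2 = -24
z = 24*sqrt(3) - 24i


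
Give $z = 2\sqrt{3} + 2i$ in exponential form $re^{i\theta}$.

r = |z| = sqrt((2*sqrt(3))^2 + (2)^2) = sqrt(12 + 4) = sqrt(16) = 4
θ = arctan(b/a) = arctan(2/3.4641) (quadrant-adjusted) = 30° = π/6
z = 4e^(i*π/6)


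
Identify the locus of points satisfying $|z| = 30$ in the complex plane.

|z| = 30 means sqrt(x^2 + y^2) = 30
This is a circle of radius 30 centered at the origin


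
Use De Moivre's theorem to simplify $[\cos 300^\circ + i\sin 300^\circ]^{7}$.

By De Moivre: z^n = r^n(cos(nθ) + i sin(nθ))
= 1^7(cos(7*300°) + i sin(7*300°))
= 1(cos 300° + i sin 300°)
= 1/2 - (sqrt(3)/2)i


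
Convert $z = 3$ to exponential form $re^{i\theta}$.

r = |z| = sqrt((3)^2 + (0)^2) = sqrt(9 + 0) = sqrt(9) = 3
b = 0 and a > 0, so z lies on the positive real axis: θ = 0
z = 3e^(i*0) = 3


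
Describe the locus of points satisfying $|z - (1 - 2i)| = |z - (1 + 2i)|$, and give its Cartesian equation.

|z - z1| = |z - z2| means z is equidistant from z1 and z2,
i.e. the perpendicular bisector of the segment from (1, -2) to (1, 2) (midpoint (1, 0)).
With z = x + yi, square both sides:
(x - 1)^2 + (y - (-2))^2 = (x - 1)^2 + (y - 2)^2
The x^2 and y^2 terms cancel: 0x + 8y = 5 - 5 = 0
Simplify: y = 0
Locus: Perpendicular bisector of the segment from (1, -2) to (1, 2): the line y = 0


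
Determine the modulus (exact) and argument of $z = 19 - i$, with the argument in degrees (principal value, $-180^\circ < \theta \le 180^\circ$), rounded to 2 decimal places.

|z| = sqrt(19^2 + (-1)^2) = sqrt(362)
arg(z) = arctan(b/a) = arctan(-1/19) (quadrant-adjusted) = -3.01°


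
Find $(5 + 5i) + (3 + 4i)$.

(5 + 3) + (5 + 4)i = 8 + 9i


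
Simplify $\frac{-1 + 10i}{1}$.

Divisor is real, so divide each part by 1:
= -1 + 10i


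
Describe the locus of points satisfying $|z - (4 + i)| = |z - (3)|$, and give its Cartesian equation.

|z - z1| = |z - z2| means z is equidistant from z1 and z2,
i.e. the perpendicular bisector of the segment from (4, 1) to (3, 0) (midpoint (7/2, 1/2)).
With z = x + yi, square both sides:
(x - 4)^2 + (y - 1)^2 = (x - 3)^2 + (y - 0)^2
The x^2 and y^2 terms cancel: -2x + (-2)y = 9 - 17 = -8
Simplify: x + y = 4
Locus: Perpendicular bisector of the segment from (4, 1) to (3, 0): the line x + y = 4


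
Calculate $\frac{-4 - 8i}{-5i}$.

Multiply numerator and denominator by conjugate (5i):
= (-4 - 8i)(5i) / (0^2 + (-5)^2)
= (40 - 20i) / 25
Divide through by 5: (8 - 4i) / 5
= 8/5 - (4/5)i


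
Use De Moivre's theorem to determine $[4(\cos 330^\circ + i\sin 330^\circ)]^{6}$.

By De Moivre: z^n = r^n(cos(nθ) + i sin(nθ))
= 4^6(cos(6*330°) + i sin(6*330°))
= 4096(cos 180° + i sin 180°)
= -4096


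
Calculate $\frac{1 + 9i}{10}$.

Divisor is real, so divide each part by 10:
= 1/10 + (9/10)i


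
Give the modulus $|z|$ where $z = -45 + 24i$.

|z| = sqrt(a^2 + b^2) = sqrt((-45)^2 + 24^2) = sqrt(2601) = 51


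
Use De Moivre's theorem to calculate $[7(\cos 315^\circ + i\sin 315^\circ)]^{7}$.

By De Moivre: z^n = r^n(cos(nθ) + i sin(nθ))
= 7^7(cos(7*315°) + i sin(7*315°))
= 823543(cos 45° + i sin 45°)
= 823543*sqrt(2)/2 + (823543*sqrt(2)/2)i


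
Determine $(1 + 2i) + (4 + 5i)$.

(1 + 4) + (2 + 5)i = 5 + 7i


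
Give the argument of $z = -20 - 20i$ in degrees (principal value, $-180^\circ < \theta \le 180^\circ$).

θ = arctan(b/a) = arctan(-20/-20) (quadrant-adjusted) = -135°


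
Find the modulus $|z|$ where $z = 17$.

|z| = sqrt(a^2 + b^2) = sqrt(17^2 + 0^2) = sqrt(289) = 17


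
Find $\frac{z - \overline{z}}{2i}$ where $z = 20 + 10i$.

z - conjugate(z) = 2bi
(z - conjugate(z))/(2i) = 2bi/(2i) = b = 10


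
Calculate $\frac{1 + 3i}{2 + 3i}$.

Multiply numerator and denominator by conjugate (2 - 3i):
= (1 + 3i)(2 - 3i) / (2^2 + 3^2)
= (11 + 3i) / 13
= 11/13 + (3/13)i


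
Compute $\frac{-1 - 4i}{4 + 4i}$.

Multiply numerator and denominator by conjugate (4 - 4i):
= (-1 - 4i)(4 - 4i) / (4^2 + 4^2)
= (-20 - 12i) / 32
Divide through by 4: (-5 - 3i) / 8
= -5/8 - (3/8)i


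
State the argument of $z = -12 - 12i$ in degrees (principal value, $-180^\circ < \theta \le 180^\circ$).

θ = arctan(b/a) = arctan(-12/-12) (quadrant-adjusted) = -135°


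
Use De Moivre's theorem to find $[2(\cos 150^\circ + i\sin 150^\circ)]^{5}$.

By De Moivre: z^n = r^n(cos(nθ) + i sin(nθ))
= 2^5(cos(5*150°) + i sin(5*150°))
= 32(cos 30° + i sin 30°)
= 16*sqrt(3) + 16i


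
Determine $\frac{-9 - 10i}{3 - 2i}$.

Multiply numerator and denominator by conjugate (3 + 2i):
= (-9 - 10i)(3 + 2i) / (3^2 + (-2)^2)
= (-7 - 48i) / 13
= -7/13 - (48/13)i


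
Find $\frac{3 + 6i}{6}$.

Divisor is real, so divide each part by 6:
= 1/2 + i


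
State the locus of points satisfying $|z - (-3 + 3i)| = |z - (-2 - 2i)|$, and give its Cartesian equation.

|z - z1| = |z - z2| means z is equidistant from z1 and z2,
i.e. the perpendicular bisector of the segment from (-3, 3) to (-2, -2) (midpoint (-5/2, 1/2)).
With z = x + yi, square both sides:
(x - (-3))^2 + (y - 3)^2 = (x - (-2))^2 + (y - (-2))^2
The x^2 and y^2 terms cancel: 2x + (-10)y = 8 - 18 = -10
Simplify: x - 5y = -5
Locus: Perpendicular bisector of the segment from (-3, 3) to (-2, -2): the line x - 5y = -5


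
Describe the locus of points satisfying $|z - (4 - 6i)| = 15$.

|z - z0| = r describes a circle centered at z0 with radius r
Here z0 = 4 - 6i and r = 15
Locus: Circle centered at (4, -6) with radius 15


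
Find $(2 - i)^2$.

(a + bi)^2 = a^2 - b^2 + 2abi
= 2^2 - (-1)^2 + 2*2*(-1)i
= 3 - 4i


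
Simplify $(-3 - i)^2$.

(a + bi)^2 = a^2 - b^2 + 2abi
= (-3)^2 - (-1)^2 + 2*(-3)*(-1)i
= 8 + 6i


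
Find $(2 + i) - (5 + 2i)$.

(2 - 5) + (1 - 2)i = -3 - i


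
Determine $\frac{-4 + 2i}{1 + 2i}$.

Multiply numerator and denominator by conjugate (1 - 2i):
= (-4 + 2i)(1 - 2i) / (1^2 + 2^2)
= (10i) / 5
= 2i


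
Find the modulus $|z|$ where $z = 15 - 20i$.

|z| = sqrt(a^2 + b^2) = sqrt(15^2 + (-20)^2) = sqrt(625) = 25


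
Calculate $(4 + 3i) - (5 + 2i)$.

(4 - 5) + (3 - 2)i = -1 + i


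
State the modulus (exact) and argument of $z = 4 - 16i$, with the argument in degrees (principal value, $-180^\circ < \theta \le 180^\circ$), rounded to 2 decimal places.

|z| = sqrt(4^2 + (-16)^2) = sqrt(272)
arg(z) = arctan(b/a) = arctan(-16/4) (quadrant-adjusted) = -75.96°


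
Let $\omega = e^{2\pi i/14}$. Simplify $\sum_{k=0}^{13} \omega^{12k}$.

Let ζ = ω^12 = e^(2πi·12/14). Since 14 ∤ 12, ζ ≠ 1.
Sum = Σ_{k=0}^{13} ζ^k = (ζ^14 - 1)/(ζ - 1) = (ω^{12·14} - 1)/(ζ - 1) = (1 - 1)/(ζ - 1) = 0


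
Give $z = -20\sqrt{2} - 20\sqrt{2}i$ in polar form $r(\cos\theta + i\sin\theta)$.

r = |z| = sqrt(a^2 + b^2) = sqrt((-20*sqrt(2))^2 + (-20*sqrt(2))^2) = sqrt(800 + 800) = sqrt(1600) = 40
θ = arctan(b/a) = arctan(-28.2843/-28.2843) (quadrant-adjusted) = 225°
z = 40(cos 225° + i sin 225°)


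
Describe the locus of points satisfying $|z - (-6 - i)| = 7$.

|z - z0| = r describes a circle centered at z0 with radius r
Here z0 = -6 - i and r = 7
Locus: Circle centered at (-6, -1) with radius 7


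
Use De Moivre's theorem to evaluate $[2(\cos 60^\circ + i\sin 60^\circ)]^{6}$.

By De Moivre: z^n = r^n(cos(nθ) + i sin(nθ))
= 2^6(cos(6*60°) + i sin(6*60°))
= 64(cos 0° + i sin 0°)
= 64


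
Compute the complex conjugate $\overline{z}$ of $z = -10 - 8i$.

If z = a + bi, then conjugate(z) = a - bi
conjugate(-10 - 8i) = -10 + 8i


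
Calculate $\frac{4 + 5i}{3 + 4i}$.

Multiply numerator and denominator by conjugate (3 - 4i):
= (4 + 5i)(3 - 4i) / (3^2 + 4^2)
= (32 - i) / 25
= 32/25 - (1/25)i


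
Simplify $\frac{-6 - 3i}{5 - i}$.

Multiply numerator and denominator by conjugate (5 + i):
= (-6 - 3i)(5 + i) / (5^2 + (-1)^2)
= (-27 - 21i) / 26
= -27/26 - (21/26)i


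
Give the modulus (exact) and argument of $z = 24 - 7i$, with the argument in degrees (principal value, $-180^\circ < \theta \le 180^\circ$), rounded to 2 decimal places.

|z| = sqrt(24^2 + (-7)^2) = 25
arg(z) = arctan(b/a) = arctan(-7/24) (quadrant-adjusted) = -16.26°


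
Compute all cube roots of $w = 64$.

|w| = 64, arg(w) = 0°
Root modulus = 64^(1/3) = 4
Root arguments: θ_k = (0° + 360°k)/3 for k = 0, 1, ..., 2
Roots: 4, -2 + 2*sqrt(3)i, -2 - 2*sqrt(3)i


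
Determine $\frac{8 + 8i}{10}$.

Divisor is real, so divide each part by 10:
= 4/5 + (4/5)i


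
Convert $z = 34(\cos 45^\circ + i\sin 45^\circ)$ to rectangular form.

a = r cos θ = 34 * sqrt(2)/2 = 17*sqrt(2)
b = r sin θ = 34 * sqrt(2)/2 = 17*sqrt(2)
z = 17*sqrt(2) + 17*sqrt(2)i


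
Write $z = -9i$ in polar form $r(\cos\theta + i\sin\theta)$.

r = |z| = sqrt(a^2 + b^2) = sqrt((0)^2 + (-9)^2) = sqrt(0 + 81) = sqrt(81) = 9
a = 0 and b < 0, so z lies on the negative imaginary axis: θ = 270°
z = 9(cos 270° + i sin 270°)


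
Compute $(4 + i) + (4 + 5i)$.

(4 + 4) + (1 + 5)i = 8 + 6i


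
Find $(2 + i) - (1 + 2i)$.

(2 - 1) + (1 - 2)i = 1 - i


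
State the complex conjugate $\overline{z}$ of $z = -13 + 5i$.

If z = a + bi, then conjugate(z) = a - bi
conjugate(-13 + 5i) = -13 - 5i


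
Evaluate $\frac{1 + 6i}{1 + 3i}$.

Multiply numerator and denominator by conjugate (1 - 3i):
= (1 + 6i)(1 - 3i) / (1^2 + 3^2)
= (19 + 3i) / 10
= 19/10 + (3/10)i


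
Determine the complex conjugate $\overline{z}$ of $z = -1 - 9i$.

If z = a + bi, then conjugate(z) = a - bi
conjugate(-1 - 9i) = -1 + 9i


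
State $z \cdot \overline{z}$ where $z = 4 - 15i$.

z * conjugate(z) = |z|^2 = a^2 + b^2
= 4^2 + (-15)^2 = 241


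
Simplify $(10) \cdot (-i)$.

(a1*a2 - b1*b2) + (a1*b2 + b1*a2)i
= (0 - 0) + (-10 + 0)i
= -10i


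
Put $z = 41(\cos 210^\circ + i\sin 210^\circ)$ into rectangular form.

a = r cos θ = 41 * -sqrt(3)/2 = -41*sqrt(3)/2
b = r sin θ = 41 * -1/2 = -41/2
z = -41*sqrt(3)/2 - (41/2)i


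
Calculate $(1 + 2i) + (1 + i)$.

(1 + 1) + (2 + 1)i = 2 + 3i


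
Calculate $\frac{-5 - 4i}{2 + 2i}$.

Multiply numerator and denominator by conjugate (2 - 2i):
= (-5 - 4i)(2 - 2i) / (2^2 + 2^2)
= (-18 + 2i) / 8
Divide through by 2: (-9 + i) / 4
= -9/4 + (1/4)i


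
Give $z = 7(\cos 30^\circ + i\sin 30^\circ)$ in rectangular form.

a = r cos θ = 7 * sqrt(3)/2 = 7*sqrt(3)/2
b = r sin θ = 7 * 1/2 = 7/2
z = 7*sqrt(3)/2 + (7/2)i


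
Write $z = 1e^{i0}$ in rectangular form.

a = r cos θ = 1 * 1 = 1
b = r sin θ = 1 * 0 = 0
z = 1


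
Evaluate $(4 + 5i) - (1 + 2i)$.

(4 - 1) + (5 - 2)i = 3 + 3i


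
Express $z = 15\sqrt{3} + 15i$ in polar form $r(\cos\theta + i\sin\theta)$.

r = |z| = sqrt(a^2 + b^2) = sqrt((15*sqrt(3))^2 + (15)^2) = sqrt(675 + 225) = sqrt(900) = 30
θ = arctan(b/a) = arctan(15/25.9808) (quadrant-adjusted) = 30°
z = 30(cos 30° + i sin 30°)


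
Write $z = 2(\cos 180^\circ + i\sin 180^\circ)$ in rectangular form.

a = r cos θ = 2 * -1 = -2
b = r sin θ = 2 * 0 = 0
z = -2


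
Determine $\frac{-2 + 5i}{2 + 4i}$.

Multiply numerator and denominator by conjugate (2 - 4i):
= (-2 + 5i)(2 - 4i) / (2^2 + 4^2)
= (16 + 18i) / 20
Divide through by 2: (8 + 9i) / 10
= 4/5 + (9/10)i


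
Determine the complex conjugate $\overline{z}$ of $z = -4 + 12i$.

If z = a + bi, then conjugate(z) = a - bi
conjugate(-4 + 12i) = -4 - 12i


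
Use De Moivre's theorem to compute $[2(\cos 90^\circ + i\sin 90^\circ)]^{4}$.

By De Moivre: z^n = r^n(cos(nθ) + i sin(nθ))
= 2^4(cos(4*90°) + i sin(4*90°))
= 16(cos 0° + i sin 0°)
= 16


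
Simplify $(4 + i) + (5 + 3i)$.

(4 + 5) + (1 + 3)i = 9 + 4i


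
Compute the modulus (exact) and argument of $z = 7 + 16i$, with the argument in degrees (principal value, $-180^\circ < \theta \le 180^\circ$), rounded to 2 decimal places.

|z| = sqrt(7^2 + 16^2) = sqrt(305)
arg(z) = arctan(b/a) = arctan(16/7) (quadrant-adjusted) = 66.37°


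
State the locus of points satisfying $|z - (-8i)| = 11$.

|z - z0| = r describes a circle centered at z0 with radius r
Here z0 = -8i and r = 11
Locus: Circle centered at (0, -8) with radius 11


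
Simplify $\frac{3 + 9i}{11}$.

Divisor is real, so divide each part by 11:
= 3/11 + (9/11)i


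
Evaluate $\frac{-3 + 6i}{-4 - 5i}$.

Multiply numerator and denominator by conjugate (-4 + 5i):
= (-3 + 6i)(-4 + 5i) / ((-4)^2 + (-5)^2)
= (-18 - 39i) / 41
= -18/41 - (39/41)i


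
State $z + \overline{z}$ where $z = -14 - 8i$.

z + conjugate(z) = (a + bi) + (a - bi) = 2a
= 2 * (-14) = -28


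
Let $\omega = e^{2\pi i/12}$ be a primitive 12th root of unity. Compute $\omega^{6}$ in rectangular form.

ω^6 = e^(2πi·6/12) = e^(i·1π)
= cos(1π) + i sin(1π)
= -1


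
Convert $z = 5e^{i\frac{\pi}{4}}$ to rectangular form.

a = r cos θ = 5 * sqrt(2)/2 = 5*sqrt(2)/2
b = r sin θ = 5 * sqrt(2)/2 = 5*sqrt(2)/2
z = 5*sqrt(2)/2 + (5*sqrt(2)/2)i


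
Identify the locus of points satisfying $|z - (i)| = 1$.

|z - z0| = r describes a circle centered at z0 with radius r
Here z0 = i and r = 1
Locus: Circle centered at (0, 1) with radius 1


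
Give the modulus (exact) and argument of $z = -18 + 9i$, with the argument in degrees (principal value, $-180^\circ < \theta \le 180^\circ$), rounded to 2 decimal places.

|z| = sqrt((-18)^2 + 9^2) = sqrt(405)
arg(z) = arctan(b/a) = arctan(9/-18) (quadrant-adjusted) = 153.43°


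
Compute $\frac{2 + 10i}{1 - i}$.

Multiply numerator and denominator by conjugate (1 + i):
= (2 + 10i)(1 + i) / (1^2 + (-1)^2)
= (-8 + 12i) / 2
= -4 + 6i


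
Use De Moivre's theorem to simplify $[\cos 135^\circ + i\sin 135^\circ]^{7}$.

By De Moivre: z^n = r^n(cos(nθ) + i sin(nθ))
= 1^7(cos(7*135°) + i sin(7*135°))
= 1(cos 225° + i sin 225°)
= -sqrt(2)/2 - (sqrt(2)/2)i


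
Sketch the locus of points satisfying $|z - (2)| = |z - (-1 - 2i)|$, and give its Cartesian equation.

|z - z1| = |z - z2| means z is equidistant from z1 and z2,
i.e. the perpendicular bisector of the segment from (2, 0) to (-1, -2) (midpoint (1/2, -1)).
With z = x + yi, square both sides:
(x - 2)^2 + (y - 0)^2 = (x - (-1))^2 + (y - (-2))^2
The x^2 and y^2 terms cancel: -6x + (-4)y = 5 - 4 = 1
Simplify: 6x + 4y = -1
Locus: Perpendicular bisector of the segment from (2, 0) to (-1, -2): the line 6x + 4y = -1


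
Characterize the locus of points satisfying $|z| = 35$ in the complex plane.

|z| = 35 means sqrt(x^2 + y^2) = 35
This is a circle of radius 35 centered at the origin


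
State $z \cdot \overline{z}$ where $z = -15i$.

z * conjugate(z) = |z|^2 = a^2 + b^2
= 0^2 + (-15)^2 = 225


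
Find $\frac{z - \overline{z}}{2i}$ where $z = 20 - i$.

z - conjugate(z) = 2bi
(z - conjugate(z))/(2i) = 2bi/(2i) = b = -1


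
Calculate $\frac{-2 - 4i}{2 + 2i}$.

Multiply numerator and denominator by conjugate (2 - 2i):
= (-2 - 4i)(2 - 2i) / (2^2 + 2^2)
= (-12 - 4i) / 8
Divide through by 4: (-3 - i) / 2
= -3/2 - (1/2)i


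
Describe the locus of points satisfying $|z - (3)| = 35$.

|z - z0| = r describes a circle centered at z0 with radius r
Here z0 = 3 and r = 35
Locus: Circle centered at (3, 0) with radius 35


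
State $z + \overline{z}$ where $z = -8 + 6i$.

z + conjugate(z) = (a + bi) + (a - bi) = 2a
= 2 * (-8) = -16


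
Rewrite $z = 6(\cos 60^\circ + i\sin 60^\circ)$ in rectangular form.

a = r cos θ = 6 * 1/2 = 3
b = r sin θ = 6 * sqrt(3)/2 = 3*sqrt(3)
z = 3 + 3*sqrt(3)i


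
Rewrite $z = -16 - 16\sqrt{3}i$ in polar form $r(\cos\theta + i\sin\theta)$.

r = |z| = sqrt(a^2 + b^2) = sqrt((-16)^2 + (-16*sqrt(3))^2) = sqrt(256 + 768) = sqrt(1024) = 32
θ = arctan(b/a) = arctan(-27.7128/-16) (quadrant-adjusted) = 240°
z = 32(cos 240° + i sin 240°)


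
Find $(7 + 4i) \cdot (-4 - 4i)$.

(a1*a2 - b1*b2) + (a1*b2 + b1*a2)i
= (-28 - (-16)) + (-28 + (-16))i
= -12 - 44i


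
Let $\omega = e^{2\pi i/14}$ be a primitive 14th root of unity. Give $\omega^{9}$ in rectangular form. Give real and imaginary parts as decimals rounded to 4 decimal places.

ω^9 = e^(2πi·9/14) = e^(i·9π/7)
= cos(9π/7) + i sin(9π/7)
= -0.6235 - 0.7818i


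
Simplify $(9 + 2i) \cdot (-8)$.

(a1*a2 - b1*b2) + (a1*b2 + b1*a2)i
= (-72 - 0) + (0 + (-16))i
= -72 - 16i


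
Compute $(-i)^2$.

(a + bi)^2 = a^2 - b^2 + 2abi
= 0^2 - (-1)^2 + 2*0*(-1)i
= -1


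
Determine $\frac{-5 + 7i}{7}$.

Divisor is real, so divide each part by 7:
= -5/7 + i


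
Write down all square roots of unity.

ω_k = e^(2πik/2) = cos(2πk/2) + i sin(2πk/2) for k = 0, 1, ..., 1
Roots: 1, -1


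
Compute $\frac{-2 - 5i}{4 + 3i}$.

Multiply numerator and denominator by conjugate (4 - 3i):
= (-2 - 5i)(4 - 3i) / (4^2 + 3^2)
= (-23 - 14i) / 25
= -23/25 - (14/25)i


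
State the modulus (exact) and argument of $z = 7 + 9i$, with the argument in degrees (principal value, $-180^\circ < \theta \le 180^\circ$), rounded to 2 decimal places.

|z| = sqrt(7^2 + 9^2) = sqrt(130)
arg(z) = arctan(b/a) = arctan(9/7) (quadrant-adjusted) = 52.13°


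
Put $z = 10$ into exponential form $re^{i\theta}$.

r = |z| = sqrt((10)^2 + (0)^2) = sqrt(100 + 0) = sqrt(100) = 10
b = 0 and a > 0, so z lies on the positive real axis: θ = 0
z = 10e^(i*0) = 10


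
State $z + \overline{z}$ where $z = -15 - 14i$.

z + conjugate(z) = (a + bi) + (a - bi) = 2a
= 2 * (-15) = -30


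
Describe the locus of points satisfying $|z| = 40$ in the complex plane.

|z| = 40 means sqrt(x^2 + y^2) = 40
This is a circle of radius 40 centered at the origin


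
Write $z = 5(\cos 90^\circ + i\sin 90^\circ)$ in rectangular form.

a = r cos θ = 5 * 0 = 0
b = r sin θ = 5 * 1 = 5
z = 5i


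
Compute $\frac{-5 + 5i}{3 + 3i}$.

Multiply numerator and denominator by conjugate (3 - 3i):
= (-5 + 5i)(3 - 3i) / (3^2 + 3^2)
= (30i) / 18
Divide through by 6: (5i) / 3
= 0 + (5/3)i


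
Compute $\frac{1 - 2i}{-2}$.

Divisor is real, so divide each part by -2:
= -1/2 + i


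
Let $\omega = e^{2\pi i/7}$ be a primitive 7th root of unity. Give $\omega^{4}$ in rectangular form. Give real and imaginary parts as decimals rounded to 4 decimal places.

ω^4 = e^(2πi·4/7) = e^(i·8π/7)
= cos(8π/7) + i sin(8π/7)
= -0.9010 - 0.4339i


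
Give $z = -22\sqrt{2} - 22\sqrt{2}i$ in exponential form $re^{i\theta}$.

r = |z| = sqrt((-22*sqrt(2))^2 + (-22*sqrt(2))^2) = sqrt(968 + 968) = sqrt(1936) = 44
θ = arctan(b/a) = arctan(-31.1127/-31.1127) (quadrant-adjusted) = 225° = 5π/4
z = 44e^(i*5π/4)


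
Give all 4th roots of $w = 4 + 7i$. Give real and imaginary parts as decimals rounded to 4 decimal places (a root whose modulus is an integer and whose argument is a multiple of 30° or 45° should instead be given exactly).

|w| = sqrt(65) ≈ 8.062258, arg(w) ≈ 60.255119°
Root modulus = sqrt(65)^(1/4) ≈ 1.685055
Root arguments: θ_k = (arg(w) + 360°k)/4 for k = 0, 1, ..., 3
Compute each root as (root modulus)(cos θ_k + i sin θ_k) using full-precision intermediates, then round to 4 decimal places.
Roots: 1.6272 + 0.4379i, -0.4379 + 1.6272i, -1.6272 - 0.4379i, 0.4379 - 1.6272i


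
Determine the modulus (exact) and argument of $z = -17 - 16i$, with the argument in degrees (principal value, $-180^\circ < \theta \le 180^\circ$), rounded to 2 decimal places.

|z| = sqrt((-17)^2 + (-16)^2) = sqrt(545)
arg(z) = arctan(b/a) = arctan(-16/-17) (quadrant-adjusted) = -136.74°


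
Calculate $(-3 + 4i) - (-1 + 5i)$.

(-3 - (-1)) + (4 - 5)i = -2 - i


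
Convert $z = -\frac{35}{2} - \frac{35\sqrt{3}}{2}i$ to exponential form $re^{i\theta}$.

r = |z| = sqrt((-35/2)^2 + (-35*sqrt(3)/2)^2) = sqrt(1225/4 + 3675/4) = sqrt(1225) = 35
θ = arctan(b/a) = arctan(-30.3109/-17.5) (quadrant-adjusted) = 240° = 4π/3
z = 35e^(i*4π/3)


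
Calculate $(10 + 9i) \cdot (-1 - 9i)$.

(a1*a2 - b1*b2) + (a1*b2 + b1*a2)i
= (-10 - (-81)) + (-90 + (-9))i
= 71 - 99i


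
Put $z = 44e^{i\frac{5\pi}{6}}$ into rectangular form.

a = r cos θ = 44 * -sqrt(3)/2 = -22*sqrt(3)
b = r sin θ = 44 * 1/2 = 22
z = -22*sqrt(3) + 22i


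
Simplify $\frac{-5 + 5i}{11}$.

Divisor is real, so divide each part by 11:
= -5/11 + (5/11)i


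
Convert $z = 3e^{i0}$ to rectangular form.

a = r cos θ = 3 * 1 = 3
b = r sin θ = 3 * 0 = 0
z = 3


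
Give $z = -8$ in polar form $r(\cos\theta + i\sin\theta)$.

r = |z| = sqrt(a^2 + b^2) = sqrt((-8)^2 + (0)^2) = sqrt(64 + 0) = sqrt(64) = 8
b = 0 and a < 0, so z lies on the negative real axis: θ = 180°
z = 8(cos 180° + i sin 180°)


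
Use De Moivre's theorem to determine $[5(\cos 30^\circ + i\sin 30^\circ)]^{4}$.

By De Moivre: z^n = r^n(cos(nθ) + i sin(nθ))
= 5^4(cos(4*30°) + i sin(4*30°))
= 625(cos 120° + i sin 120°)
= -625/2 + (625*sqrt(3)/2)i


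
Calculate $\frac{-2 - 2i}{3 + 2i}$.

Multiply numerator and denominator by conjugate (3 - 2i):
= (-2 - 2i)(3 - 2i) / (3^2 + 2^2)
= (-10 - 2i) / 13
= -10/13 - (2/13)i


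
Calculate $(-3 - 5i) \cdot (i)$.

(a1*a2 - b1*b2) + (a1*b2 + b1*a2)i
= (0 - (-5)) + (-3 + 0)i
= 5 - 3i


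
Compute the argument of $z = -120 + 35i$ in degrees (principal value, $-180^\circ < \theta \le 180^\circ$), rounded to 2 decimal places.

θ = arctan(b/a) = arctan(35/-120) (quadrant-adjusted) = 163.74°


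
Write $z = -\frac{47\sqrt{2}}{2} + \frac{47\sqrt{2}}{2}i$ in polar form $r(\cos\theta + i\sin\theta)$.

r = |z| = sqrt(a^2 + b^2) = sqrt((-47*sqrt(2)/2)^2 + (47*sqrt(2)/2)^2) = sqrt(2209/2 + 2209/2) = sqrt(2209) = 47
θ = arctan(b/a) = arctan(33.234/-33.234) (quadrant-adjusted) = 135°
z = 47(cos 135° + i sin 135°)


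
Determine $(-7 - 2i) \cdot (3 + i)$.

(a1*a2 - b1*b2) + (a1*b2 + b1*a2)i
= (-21 - (-2)) + (-7 + (-6))i
= -19 - 13i


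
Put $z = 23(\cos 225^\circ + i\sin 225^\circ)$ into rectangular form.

a = r cos θ = 23 * -sqrt(2)/2 = -23*sqrt(2)/2
b = r sin θ = 23 * -sqrt(2)/2 = -23*sqrt(2)/2
z = -23*sqrt(2)/2 - (23*sqrt(2)/2)i


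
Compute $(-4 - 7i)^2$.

(a + bi)^2 = a^2 - b^2 + 2abi
= (-4)^2 - (-7)^2 + 2*(-4)*(-7)i
= -33 + 56i


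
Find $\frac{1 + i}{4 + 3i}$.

Multiply numerator and denominator by conjugate (4 - 3i):
= (1 + i)(4 - 3i) / (4^2 + 3^2)
= (7 + i) / 25
= 7/25 + (1/25)i


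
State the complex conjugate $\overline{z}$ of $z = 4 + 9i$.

If z = a + bi, then conjugate(z) = a - bi
conjugate(4 + 9i) = 4 - 9i


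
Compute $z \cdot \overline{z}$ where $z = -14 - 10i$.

z * conjugate(z) = |z|^2 = a^2 + b^2
= (-14)^2 + (-10)^2 = 296


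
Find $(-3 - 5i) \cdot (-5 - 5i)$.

(a1*a2 - b1*b2) + (a1*b2 + b1*a2)i
= (15 - 25) + (15 + 25)i
= -10 + 40i


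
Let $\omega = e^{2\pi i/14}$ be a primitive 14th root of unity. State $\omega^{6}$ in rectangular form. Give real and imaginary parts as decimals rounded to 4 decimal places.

ω^6 = e^(2πi·6/14) = e^(i·6π/7)
= cos(6π/7) + i sin(6π/7)
= -0.9010 + 0.4339i


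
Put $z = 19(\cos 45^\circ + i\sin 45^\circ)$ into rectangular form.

a = r cos θ = 19 * sqrt(2)/2 = 19*sqrt(2)/2
b = r sin θ = 19 * sqrt(2)/2 = 19*sqrt(2)/2
z = 19*sqrt(2)/2 + (19*sqrt(2)/2)i
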